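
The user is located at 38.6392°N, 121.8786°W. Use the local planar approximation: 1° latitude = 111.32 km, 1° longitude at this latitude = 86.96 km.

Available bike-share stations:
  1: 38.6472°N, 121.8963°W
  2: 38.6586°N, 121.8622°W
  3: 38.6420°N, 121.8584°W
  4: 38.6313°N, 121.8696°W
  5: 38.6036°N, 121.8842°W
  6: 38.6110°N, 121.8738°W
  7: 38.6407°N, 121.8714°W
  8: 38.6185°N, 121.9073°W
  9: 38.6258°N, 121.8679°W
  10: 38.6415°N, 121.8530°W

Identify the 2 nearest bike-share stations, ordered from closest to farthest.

Distances from 38.6392°N, 121.8786°W:
1: √((0.0080·111.32)² + (-0.0177·86.96)²) = √(0.793097 + 2.369112) = 1.7783 km
2: √((0.0194·111.32)² + (0.0164·86.96)²) = √(4.663907 + 2.033887) = 2.5880 km
3: √((0.0028·111.32)² + (0.0202·86.96)²) = √(0.097154 + 3.085615) = 1.7840 km
4: √((-0.0079·111.32)² + (0.0090·86.96)²) = √(0.773394 + 0.612525) = 1.1773 km
5: √((-0.0356·111.32)² + (-0.0056·86.96)²) = √(15.705306 + 0.237146) = 3.9928 km
6: √((-0.0282·111.32)² + (0.0048·86.96)²) = √(9.854727 + 0.174229) = 3.1669 km
7: √((0.0015·111.32)² + (0.0072·86.96)²) = √(0.027882 + 0.392016) = 0.6480 km
8: √((-0.0207·111.32)² + (-0.0287·86.96)²) = √(5.309909 + 6.228778) = 3.3969 km
9: √((-0.0134·111.32)² + (0.0107·86.96)²) = √(2.225133 + 0.865778) = 1.7581 km
10: √((0.0023·111.32)² + (0.0256·86.96)²) = √(0.065554 + 4.955860) = 2.2409 km
Sorted: 7 (0.6480 km) < 4 (1.1773 km) < 9 (1.7581 km) < 1 (1.7783 km) < …

7, 4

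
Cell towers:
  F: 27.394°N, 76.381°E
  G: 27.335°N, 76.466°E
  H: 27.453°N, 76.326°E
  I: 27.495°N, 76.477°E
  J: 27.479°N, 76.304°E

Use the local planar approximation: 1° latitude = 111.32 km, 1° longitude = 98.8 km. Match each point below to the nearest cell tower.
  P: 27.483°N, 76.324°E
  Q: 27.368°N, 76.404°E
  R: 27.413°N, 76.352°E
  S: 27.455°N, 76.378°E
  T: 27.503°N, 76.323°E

P at 27.483°N, 76.324°E:
  F: 11.396 km
  G: 21.639 km
  H: 3.345 km
  I: 15.175 km
  J: 2.026 km
  → nearest: J (2.026 km)
Q at 27.368°N, 76.404°E:
  F: 3.680 km
  G: 7.143 km
  H: 12.203 km
  I: 15.871 km
  J: 15.821 km
  → nearest: F (3.680 km)
R at 27.413°N, 76.352°E:
  F: 3.561 km
  G: 14.222 km
  H: 5.141 km
  I: 15.357 km
  J: 8.745 km
  → nearest: F (3.561 km)
S at 27.455°N, 76.378°E:
  F: 6.797 km
  G: 15.939 km
  H: 5.142 km
  I: 10.747 km
  J: 7.784 km
  → nearest: H (5.142 km)
T at 27.503°N, 76.323°E:
  F: 13.419 km
  G: 23.439 km
  H: 5.574 km
  I: 15.241 km
  J: 3.265 km
  → nearest: J (3.265 km)

P→J; Q→F; R→F; S→H; T→J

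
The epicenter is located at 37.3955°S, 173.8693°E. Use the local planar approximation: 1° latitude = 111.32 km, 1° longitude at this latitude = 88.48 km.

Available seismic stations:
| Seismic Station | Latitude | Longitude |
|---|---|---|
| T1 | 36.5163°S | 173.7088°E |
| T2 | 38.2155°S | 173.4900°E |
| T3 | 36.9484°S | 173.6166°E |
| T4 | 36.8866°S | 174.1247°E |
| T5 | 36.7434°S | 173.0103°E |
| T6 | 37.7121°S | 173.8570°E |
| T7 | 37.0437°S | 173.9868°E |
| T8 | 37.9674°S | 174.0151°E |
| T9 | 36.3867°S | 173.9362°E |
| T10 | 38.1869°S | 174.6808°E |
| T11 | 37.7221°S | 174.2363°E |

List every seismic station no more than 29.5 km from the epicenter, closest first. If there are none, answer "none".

Distances from 37.3955°S, 173.8693°E:
T1: √((0.8792·111.32)² + (-0.1605·88.48)²) = √(9579.034869 + 201.669537) = 98.8974 km
T2: √((-0.8200·111.32)² + (-0.3793·88.48)²) = √(8332.476550 + 1126.304744) = 97.2563 km
T3: √((0.4471·111.32)² + (-0.2527·88.48)²) = √(2477.169562 + 499.920230) = 54.5627 km
T4: √((0.5089·111.32)² + (0.2554·88.48)²) = √(3209.307249 + 510.660203) = 60.9915 km
T5: √((0.6521·111.32)² + (-0.8590·88.48)²) = √(5269.565362 + 5776.656659) = 105.1010 km
T6: √((-0.3166·111.32)² + (-0.0123·88.48)²) = √(1242.133333 + 1.184406) = 35.2607 km
T7: √((0.3518·111.32)² + (0.1175·88.48)²) = √(1533.691694 + 108.085133) = 40.5188 km
T8: √((-0.5719·111.32)² + (0.1458·88.48)²) = √(4053.093182 + 166.419907) = 64.9578 km
T9: √((1.0088·111.32)² + (0.0669·88.48)²) = √(12611.203754 + 35.038255) = 112.4555 km
T10: √((-0.7914·111.32)² + (0.8115·88.48)²) = √(7761.371779 + 5155.458274) = 113.6522 km
T11: √((-0.3266·111.32)² + (0.3670·88.48)²) = √(1321.839593 + 1054.441175) = 48.7471 km
Threshold 29.5 km: none within range.

none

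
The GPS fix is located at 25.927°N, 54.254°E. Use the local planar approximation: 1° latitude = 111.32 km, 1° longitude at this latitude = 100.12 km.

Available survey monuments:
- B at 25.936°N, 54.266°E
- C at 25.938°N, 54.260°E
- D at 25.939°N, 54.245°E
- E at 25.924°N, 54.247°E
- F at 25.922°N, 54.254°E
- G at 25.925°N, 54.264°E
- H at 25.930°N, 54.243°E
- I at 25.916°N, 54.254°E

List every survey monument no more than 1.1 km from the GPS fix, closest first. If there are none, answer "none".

Distances from 25.927°N, 54.254°E:
B: √((0.009·111.32)² + (0.012·100.12)²) = √(1.00376 + 1.44346) = 1.564 km
C: √((0.011·111.32)² + (0.006·100.12)²) = √(1.49945 + 0.36086) = 1.364 km
D: √((0.012·111.32)² + (-0.009·100.12)²) = √(1.78447 + 0.81195) = 1.611 km
E: √((-0.003·111.32)² + (-0.007·100.12)²) = √(0.11153 + 0.49118) = 0.776 km
F: √((-0.005·111.32)² + (0.000·100.12)²) = √(0.30980 + 0.00000) = 0.557 km
G: √((-0.002·111.32)² + (0.010·100.12)²) = √(0.04957 + 1.00240) = 1.026 km
H: √((0.003·111.32)² + (-0.011·100.12)²) = √(0.11153 + 1.21291) = 1.151 km
I: √((-0.011·111.32)² + (0.000·100.12)²) = √(1.49945 + 0.00000) = 1.225 km
Threshold 1.1 km: F (0.557 km), E (0.776 km), G (1.026 km) are within range.

F, E, G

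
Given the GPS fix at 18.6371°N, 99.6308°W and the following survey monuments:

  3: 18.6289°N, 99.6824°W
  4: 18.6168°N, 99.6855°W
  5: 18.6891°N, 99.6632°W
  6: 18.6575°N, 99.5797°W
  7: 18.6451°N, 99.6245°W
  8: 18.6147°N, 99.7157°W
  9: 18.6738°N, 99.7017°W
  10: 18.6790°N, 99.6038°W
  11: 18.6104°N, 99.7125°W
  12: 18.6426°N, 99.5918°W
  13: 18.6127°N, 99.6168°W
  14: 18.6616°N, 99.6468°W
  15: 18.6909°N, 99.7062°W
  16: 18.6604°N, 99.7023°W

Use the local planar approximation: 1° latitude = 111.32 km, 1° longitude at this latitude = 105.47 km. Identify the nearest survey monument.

Distances from 18.6371°N, 99.6308°W:
3: √((-0.0082·111.32)² + (-0.0516·105.47)²) = √(0.833248 + 29.618107) = 5.5183 km
4: √((-0.0203·111.32)² + (-0.0547·105.47)²) = √(5.106678 + 33.283772) = 6.1960 km
5: √((0.0520·111.32)² + (-0.0324·105.47)²) = √(33.508353 + 11.677447) = 6.7220 km
6: √((0.0204·111.32)² + (0.0511·105.47)²) = √(5.157114 + 29.046893) = 5.8484 km
7: √((0.0080·111.32)² + (0.0063·105.47)²) = √(0.793097 + 0.441508) = 1.1111 km
8: √((-0.0224·111.32)² + (-0.0849·105.47)²) = √(6.217881 + 80.181333) = 9.2951 km
9: √((0.0367·111.32)² + (-0.0709·105.47)²) = √(16.690853 + 55.917837) = 8.5211 km
10: √((0.0419·111.32)² + (0.0270·105.47)²) = √(21.755769 + 8.109338) = 5.4649 km
11: √((-0.0267·111.32)² + (-0.0817·105.47)²) = √(8.834234 + 74.250948) = 9.1151 km
12: √((0.0055·111.32)² + (0.0390·105.47)²) = √(0.374862 + 16.919484) = 4.1586 km
13: √((-0.0244·111.32)² + (0.0140·105.47)²) = √(7.377786 + 2.180288) = 3.0916 km
14: √((0.0245·111.32)² + (-0.0160·105.47)²) = √(7.438383 + 2.847724) = 3.2072 km
15: √((0.0538·111.32)² + (-0.0754·105.47)²) = √(35.868313 + 63.241270) = 9.9554 km
16: √((0.0233·111.32)² + (-0.0715·105.47)²) = √(6.727570 + 56.868265) = 7.9747 km
Minimum: 7 at 1.1111 km.

7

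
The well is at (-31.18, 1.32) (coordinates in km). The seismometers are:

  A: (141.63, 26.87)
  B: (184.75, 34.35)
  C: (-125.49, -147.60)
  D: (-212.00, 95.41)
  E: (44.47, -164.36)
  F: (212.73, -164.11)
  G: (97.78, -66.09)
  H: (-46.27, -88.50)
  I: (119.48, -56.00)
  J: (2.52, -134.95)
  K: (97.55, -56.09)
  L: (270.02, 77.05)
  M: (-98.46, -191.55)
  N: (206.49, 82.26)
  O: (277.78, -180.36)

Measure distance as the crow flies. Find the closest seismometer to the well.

Distances from (-31.18, 1.32):
A: 174.69 km
B: 218.44 km
C: 176.27 km
D: 203.84 km
E: 182.13 km
F: 294.72 km
G: 145.52 km
H: 91.08 km
I: 161.20 km
J: 140.38 km
K: 140.95 km
L: 310.57 km
M: 204.27 km
N: 251.07 km
O: 358.42 km
Minimum: H at 91.08 km.

H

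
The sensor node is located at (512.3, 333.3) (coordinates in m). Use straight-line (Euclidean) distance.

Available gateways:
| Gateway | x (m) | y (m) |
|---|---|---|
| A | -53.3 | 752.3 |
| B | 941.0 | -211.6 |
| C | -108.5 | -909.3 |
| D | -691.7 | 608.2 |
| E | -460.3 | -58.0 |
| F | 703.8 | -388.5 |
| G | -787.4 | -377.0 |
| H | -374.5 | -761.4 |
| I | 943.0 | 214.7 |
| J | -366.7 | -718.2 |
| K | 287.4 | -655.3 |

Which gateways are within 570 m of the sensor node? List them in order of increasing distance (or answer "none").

I

Distances from (512.3, 333.3):
A: √((-565.6)² + (419.0)²) = √(319903.360 + 175561.000) = 703.9 m
B: √((428.7)² + (-544.9)²) = √(183783.690 + 296916.010) = 693.3 m
C: √((-620.8)² + (-1242.6)²) = √(385392.640 + 1544054.760) = 1389.0 m
D: √((-1204.0)² + (274.9)²) = √(1449616.000 + 75570.010) = 1235.0 m
E: √((-972.6)² + (-391.3)²) = √(945950.760 + 153115.690) = 1048.4 m
F: √((191.5)² + (-721.8)²) = √(36672.250 + 520995.240) = 746.8 m
G: √((-1299.7)² + (-710.3)²) = √(1689220.090 + 504526.090) = 1481.1 m
H: √((-886.8)² + (-1094.7)²) = √(786414.240 + 1198368.090) = 1408.8 m
I: √((430.7)² + (-118.6)²) = √(185502.490 + 14065.960) = 446.7 m
J: √((-879.0)² + (-1051.5)²) = √(772641.000 + 1105652.250) = 1370.5 m
K: √((-224.9)² + (-988.6)²) = √(50580.010 + 977329.960) = 1013.9 m
Threshold 570 m: I (446.7 m) is within range.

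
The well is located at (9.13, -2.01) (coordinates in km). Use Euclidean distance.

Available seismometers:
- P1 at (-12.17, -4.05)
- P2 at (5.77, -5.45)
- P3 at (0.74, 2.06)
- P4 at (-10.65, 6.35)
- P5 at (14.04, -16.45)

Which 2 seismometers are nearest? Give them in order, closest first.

P2, P3

Distances from (9.13, -2.01):
P1: √((-21.30)² + (-2.04)²) = √(453.6900 + 4.1616) = 21.40 km
P2: √((-3.36)² + (-3.44)²) = √(11.2896 + 11.8336) = 4.81 km
P3: √((-8.39)² + (4.07)²) = √(70.3921 + 16.5649) = 9.33 km
P4: √((-19.78)² + (8.36)²) = √(391.2484 + 69.8896) = 21.47 km
P5: √((4.91)² + (-14.44)²) = √(24.1081 + 208.5136) = 15.25 km
Sorted: P2 (4.81 km) < P3 (9.33 km) < P5 (15.25 km) < P1 (21.40 km) < …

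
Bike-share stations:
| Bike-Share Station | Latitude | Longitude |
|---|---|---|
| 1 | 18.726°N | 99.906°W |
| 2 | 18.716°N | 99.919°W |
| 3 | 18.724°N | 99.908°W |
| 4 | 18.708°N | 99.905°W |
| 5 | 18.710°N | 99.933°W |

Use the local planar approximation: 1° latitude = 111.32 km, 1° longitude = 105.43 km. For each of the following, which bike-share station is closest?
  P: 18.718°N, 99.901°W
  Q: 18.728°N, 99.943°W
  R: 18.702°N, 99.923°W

P at 18.718°N, 99.901°W:
  1: √((0.008·111.32)² + (-0.005·105.43)²) = √(0.79310 + 0.27789) = 1.035 km
  2: √((-0.002·111.32)² + (-0.018·105.43)²) = √(0.04957 + 3.60142) = 1.911 km
  3: √((0.006·111.32)² + (-0.007·105.43)²) = √(0.44612 + 0.54466) = 0.995 km
  4: √((-0.010·111.32)² + (-0.004·105.43)²) = √(1.23921 + 0.17785) = 1.190 km
  5: √((-0.008·111.32)² + (-0.032·105.43)²) = √(0.79310 + 11.38226) = 3.489 km
  → nearest: 3 (0.995 km)
Q at 18.728°N, 99.943°W:
  1: √((-0.002·111.32)² + (0.037·105.43)²) = √(0.04957 + 15.21710) = 3.907 km
  2: √((-0.012·111.32)² + (0.024·105.43)²) = √(1.78447 + 6.40252) = 2.861 km
  3: √((-0.004·111.32)² + (0.035·105.43)²) = √(0.19827 + 13.61647) = 3.717 km
  4: √((-0.020·111.32)² + (0.038·105.43)²) = √(4.95686 + 16.05076) = 4.583 km
  5: √((-0.018·111.32)² + (0.010·105.43)²) = √(4.01505 + 1.11155) = 2.264 km
  → nearest: 5 (2.264 km)
R at 18.702°N, 99.923°W:
  1: √((0.024·111.32)² + (0.017·105.43)²) = √(7.13787 + 3.21238) = 3.217 km
  2: √((0.014·111.32)² + (0.004·105.43)²) = √(2.42886 + 0.17785) = 1.615 km
  3: √((0.022·111.32)² + (0.015·105.43)²) = √(5.99780 + 2.50098) = 2.915 km
  4: √((0.006·111.32)² + (0.018·105.43)²) = √(0.44612 + 3.60142) = 2.012 km
  5: √((0.008·111.32)² + (-0.010·105.43)²) = √(0.79310 + 1.11155) = 1.380 km
  → nearest: 5 (1.380 km)

P→3; Q→5; R→5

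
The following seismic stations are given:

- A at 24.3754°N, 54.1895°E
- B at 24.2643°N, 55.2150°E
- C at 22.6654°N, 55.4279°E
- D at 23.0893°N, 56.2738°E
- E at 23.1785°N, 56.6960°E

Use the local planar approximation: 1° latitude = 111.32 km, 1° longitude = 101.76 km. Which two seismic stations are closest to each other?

D and E

Pairwise distances:
A–B: √((-0.1111·111.32)² + (1.0255·101.76)²) = √(152.958816 + 10889.940980) = 105.0852 km
A–C: √((-1.7100·111.32)² + (1.2384·101.76)²) = √(36235.863592 + 15880.935552) = 228.2910 km
A–D: √((-1.2861·111.32)² + (2.0843·101.76)²) = √(20497.262915 + 44985.717708) = 255.8964 km
A–E: √((-1.1969·111.32)² + (2.5065·101.76)²) = √(17752.606605 + 65056.338175) = 287.7654 km
B–C: √((-1.5989·111.32)² + (0.2129·101.76)²) = √(31680.279197 + 469.359399) = 179.3032 km
B–D: √((-1.1750·111.32)² + (1.0588·101.76)²) = √(17108.901601 + 11608.659206) = 169.4626 km
B–E: √((-1.0858·111.32)² + (1.4810·101.76)²) = √(14609.860527 + 22712.467227) = 193.1899 km
C–D: √((0.4239·111.32)² + (0.8459·101.76)²) = √(2226.759062 + 7409.557055) = 98.1647 km
C–E: √((0.5131·111.32)² + (1.2681·101.76)²) = √(3262.499281 + 16651.800600) = 141.1180 km
D–E: √((0.0892·111.32)² + (0.4222·101.76)²) = √(98.599816 + 1845.825556) = 44.0956 km
Closest pair: D–E at 44.0956 km.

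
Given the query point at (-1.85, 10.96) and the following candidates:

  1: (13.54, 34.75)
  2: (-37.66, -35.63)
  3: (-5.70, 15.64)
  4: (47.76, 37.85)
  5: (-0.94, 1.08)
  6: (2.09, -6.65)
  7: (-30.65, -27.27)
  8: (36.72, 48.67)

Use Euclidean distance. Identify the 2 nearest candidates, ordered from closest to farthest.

3, 5

Distances from (-1.85, 10.96):
1: √((15.39)² + (23.79)²) = √(236.8521 + 565.9641) = 28.33
2: √((-35.81)² + (-46.59)²) = √(1282.3561 + 2170.6281) = 58.76
3: √((-3.85)² + (4.68)²) = √(14.8225 + 21.9024) = 6.06
4: √((49.61)² + (26.89)²) = √(2461.1521 + 723.0721) = 56.43
5: √((0.91)² + (-9.88)²) = √(0.8281 + 97.6144) = 9.92
6: √((3.94)² + (-17.61)²) = √(15.5236 + 310.1121) = 18.05
7: √((-28.80)² + (-38.23)²) = √(829.4400 + 1461.5329) = 47.86
8: √((38.57)² + (37.71)²) = √(1487.6449 + 1422.0441) = 53.94
Sorted: 3 (6.06) < 5 (9.92) < 6 (18.05) < 1 (28.33) < …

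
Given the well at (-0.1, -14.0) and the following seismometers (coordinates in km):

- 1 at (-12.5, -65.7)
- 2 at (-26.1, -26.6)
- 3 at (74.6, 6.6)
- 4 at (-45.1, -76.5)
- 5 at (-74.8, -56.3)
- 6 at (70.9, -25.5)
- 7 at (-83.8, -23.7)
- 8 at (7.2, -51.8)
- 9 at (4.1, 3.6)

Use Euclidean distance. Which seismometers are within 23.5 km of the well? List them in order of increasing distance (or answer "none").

9

Distances from (-0.1, -14.0):
1: 53.2 km
2: 28.9 km
3: 77.5 km
4: 77.0 km
5: 85.8 km
6: 71.9 km
7: 84.3 km
8: 38.5 km
9: 18.1 km
Threshold 23.5 km: 9 (18.1 km) is within range.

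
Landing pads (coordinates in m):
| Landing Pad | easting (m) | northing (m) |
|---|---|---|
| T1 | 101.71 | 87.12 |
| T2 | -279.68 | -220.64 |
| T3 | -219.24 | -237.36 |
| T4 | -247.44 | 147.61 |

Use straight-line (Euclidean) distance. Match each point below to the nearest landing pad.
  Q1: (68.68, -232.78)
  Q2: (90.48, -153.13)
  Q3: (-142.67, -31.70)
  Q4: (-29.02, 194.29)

Q1 at (68.68, -232.78):
  T1: √((33.03)² + (319.90)²) = √(1090.9809 + 102336.0100) = 321.60 m
  T2: √((-348.36)² + (12.14)²) = √(121354.6896 + 147.3796) = 348.57 m
  T3: √((-287.92)² + (-4.58)²) = √(82897.9264 + 20.9764) = 287.96 m
  T4: √((-316.12)² + (380.39)²) = √(99931.8544 + 144696.5521) = 494.60 m
  → nearest: T3 (287.96 m)
Q2 at (90.48, -153.13):
  T1: √((11.23)² + (240.25)²) = √(126.1129 + 57720.0625) = 240.51 m
  T2: √((-370.16)² + (-67.51)²) = √(137018.4256 + 4557.6001) = 376.27 m
  T3: √((-309.72)² + (-84.23)²) = √(95926.4784 + 7094.6929) = 320.97 m
  T4: √((-337.92)² + (300.74)²) = √(114189.9264 + 90444.5476) = 452.37 m
  → nearest: T1 (240.51 m)
Q3 at (-142.67, -31.70):
  T1: √((244.38)² + (118.82)²) = √(59721.5844 + 14118.1924) = 271.73 m
  T2: √((-137.01)² + (-188.94)²) = √(18771.7401 + 35698.3236) = 233.39 m
  T3: √((-76.57)² + (-205.66)²) = √(5862.9649 + 42296.0356) = 219.45 m
  T4: √((-104.77)² + (179.31)²) = √(10976.7529 + 32152.0761) = 207.67 m
  → nearest: T4 (207.67 m)
Q4 at (-29.02, 194.29):
  T1: √((130.73)² + (-107.17)²) = √(17090.3329 + 11485.4089) = 169.04 m
  T2: √((-250.66)² + (-414.93)²) = √(62830.4356 + 172166.9049) = 484.77 m
  T3: √((-190.22)² + (-431.65)²) = √(36183.6484 + 186321.7225) = 471.70 m
  T4: √((-218.42)² + (-46.68)²) = √(47707.2964 + 2179.0224) = 223.35 m
  → nearest: T1 (169.04 m)

Q1→T3; Q2→T1; Q3→T4; Q4→T1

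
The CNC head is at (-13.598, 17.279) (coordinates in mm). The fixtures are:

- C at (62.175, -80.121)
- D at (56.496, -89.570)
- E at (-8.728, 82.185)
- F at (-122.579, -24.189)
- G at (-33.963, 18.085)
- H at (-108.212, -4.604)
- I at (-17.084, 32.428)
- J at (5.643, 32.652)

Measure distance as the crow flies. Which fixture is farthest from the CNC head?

Distances from (-13.598, 17.279):
C: 123.403 mm
D: 127.788 mm
E: 65.088 mm
F: 116.604 mm
G: 20.381 mm
H: 97.112 mm
I: 15.545 mm
J: 24.628 mm
Maximum: D at 127.788 mm.

D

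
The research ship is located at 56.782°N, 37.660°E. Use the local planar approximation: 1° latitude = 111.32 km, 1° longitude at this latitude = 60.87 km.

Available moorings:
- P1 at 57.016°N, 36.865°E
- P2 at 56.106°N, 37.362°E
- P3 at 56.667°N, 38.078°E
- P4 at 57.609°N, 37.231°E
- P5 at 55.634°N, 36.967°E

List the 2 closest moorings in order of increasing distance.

P3, P1

Distances from 56.782°N, 37.660°E:
P1: 54.957 km
P2: 77.408 km
P3: 28.483 km
P4: 95.694 km
P5: 134.577 km
Sorted: P3 (28.483 km) < P1 (54.957 km) < P2 (77.408 km) < P4 (95.694 km) < …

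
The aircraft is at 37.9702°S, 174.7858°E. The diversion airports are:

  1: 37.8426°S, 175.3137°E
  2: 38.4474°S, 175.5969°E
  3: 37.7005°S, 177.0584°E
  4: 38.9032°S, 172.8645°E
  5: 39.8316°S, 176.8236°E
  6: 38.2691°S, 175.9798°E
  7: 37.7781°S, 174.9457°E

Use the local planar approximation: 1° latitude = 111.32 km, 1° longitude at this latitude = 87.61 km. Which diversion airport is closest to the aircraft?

7

Distances from 37.9702°S, 174.7858°E:
1: √((0.1276·111.32)² + (0.5279·87.61)²) = √(201.765888 + 2138.999508) = 48.3815 km
2: √((-0.4772·111.32)² + (0.8111·87.61)²) = √(2821.936685 + 5049.590539) = 88.7216 km
3: √((0.2697·111.32)² + (2.2726·87.61)²) = √(901.380769 + 39641.799931) = 201.3534 km
4: √((-0.9330·111.32)² + (-1.9213·87.61)²) = √(10787.223646 + 28333.336933) = 197.7892 km
5: √((-1.8614·111.32)² + (2.0378·87.61)²) = √(42936.418413 + 31873.552908) = 273.5141 km
6: √((-0.2989·111.32)² + (1.1940·87.61)²) = √(1107.128997 + 10942.486368) = 109.7707 km
7: √((0.1921·111.32)² + (0.1599·87.61)²) = √(457.299920 + 196.247570) = 25.5646 km
Minimum: 7 at 25.5646 km.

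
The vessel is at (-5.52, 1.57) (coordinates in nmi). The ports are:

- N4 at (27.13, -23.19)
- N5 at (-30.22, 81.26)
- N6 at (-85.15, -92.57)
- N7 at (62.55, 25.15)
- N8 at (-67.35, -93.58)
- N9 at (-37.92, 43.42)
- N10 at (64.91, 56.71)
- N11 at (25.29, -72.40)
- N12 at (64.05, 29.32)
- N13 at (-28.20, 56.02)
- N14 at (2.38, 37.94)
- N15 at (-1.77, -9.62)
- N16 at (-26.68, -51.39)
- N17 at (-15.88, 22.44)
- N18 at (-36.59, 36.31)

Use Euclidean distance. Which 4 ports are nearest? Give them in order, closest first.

Distances from (-5.52, 1.57):
N4: 40.98 nmi
N5: 83.43 nmi
N6: 123.30 nmi
N7: 72.04 nmi
N8: 113.47 nmi
N9: 52.93 nmi
N10: 89.45 nmi
N11: 80.13 nmi
N12: 74.90 nmi
N13: 58.98 nmi
N14: 37.22 nmi
N15: 11.80 nmi
N16: 57.03 nmi
N17: 23.30 nmi
N18: 46.61 nmi
Sorted: N15 (11.80 nmi) < N17 (23.30 nmi) < N14 (37.22 nmi) < N4 (40.98 nmi) < N18 (46.61 nmi) < N9 (52.93 nmi) < …

N15, N17, N14, N4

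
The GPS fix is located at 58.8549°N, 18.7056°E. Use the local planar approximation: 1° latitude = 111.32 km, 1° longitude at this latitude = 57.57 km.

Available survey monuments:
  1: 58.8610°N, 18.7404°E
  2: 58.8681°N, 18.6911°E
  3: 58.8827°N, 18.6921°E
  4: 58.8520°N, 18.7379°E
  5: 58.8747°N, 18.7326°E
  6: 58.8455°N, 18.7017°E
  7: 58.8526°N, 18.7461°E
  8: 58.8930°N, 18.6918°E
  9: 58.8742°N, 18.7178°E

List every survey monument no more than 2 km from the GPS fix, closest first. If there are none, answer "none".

6, 2, 4

Distances from 58.8549°N, 18.7056°E:
1: √((0.0061·111.32)² + (0.0348·57.57)²) = √(0.461112 + 4.013756) = 2.1154 km
2: √((0.0132·111.32)² + (-0.0145·57.57)²) = √(2.159207 + 0.696833) = 1.6900 km
3: √((0.0278·111.32)² + (-0.0135·57.57)²) = √(9.577143 + 0.604032) = 3.1908 km
4: √((-0.0029·111.32)² + (0.0323·57.57)²) = √(0.104218 + 3.457781) = 1.8873 km
5: √((0.0198·111.32)² + (0.0270·57.57)²) = √(4.858216 + 2.416128) = 2.6971 km
6: √((-0.0094·111.32)² + (-0.0039·57.57)²) = √(1.094970 + 0.050411) = 1.0702 km
7: √((-0.0023·111.32)² + (0.0405·57.57)²) = √(0.065554 + 5.436289) = 2.3456 km
8: √((0.0381·111.32)² + (-0.0138·57.57)²) = √(17.988558 + 0.631176) = 4.3151 km
9: √((0.0193·111.32)² + (0.0122·57.57)²) = √(4.615949 + 0.493301) = 2.2604 km
Threshold 2 km: 6 (1.0702 km), 2 (1.6900 km), 4 (1.8873 km) are within range.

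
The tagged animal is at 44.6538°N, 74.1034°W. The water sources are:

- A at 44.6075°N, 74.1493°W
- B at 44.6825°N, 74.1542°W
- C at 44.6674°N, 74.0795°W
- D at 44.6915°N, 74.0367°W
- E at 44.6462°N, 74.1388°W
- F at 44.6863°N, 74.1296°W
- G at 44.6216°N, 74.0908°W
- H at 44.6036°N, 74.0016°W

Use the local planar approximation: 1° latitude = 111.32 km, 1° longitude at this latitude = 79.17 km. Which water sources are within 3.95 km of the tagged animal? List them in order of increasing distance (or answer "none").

Distances from 44.6538°N, 74.1034°W:
A: 6.3064 km
B: 5.1364 km
C: 2.4233 km
D: 6.7452 km
E: 2.9275 km
F: 4.1703 km
G: 3.7207 km
H: 9.8074 km
Threshold 3.95 km: C (2.4233 km), E (2.9275 km), G (3.7207 km) are within range.

C, E, G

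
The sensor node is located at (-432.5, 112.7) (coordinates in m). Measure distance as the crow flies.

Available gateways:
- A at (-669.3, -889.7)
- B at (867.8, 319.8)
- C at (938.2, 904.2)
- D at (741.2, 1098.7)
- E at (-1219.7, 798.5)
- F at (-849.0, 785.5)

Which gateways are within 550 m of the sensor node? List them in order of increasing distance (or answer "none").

none

Distances from (-432.5, 112.7):
A: 1030.0 m
B: 1316.7 m
C: 1582.8 m
D: 1532.9 m
E: 1044.0 m
F: 791.3 m
Threshold 550 m: none within range.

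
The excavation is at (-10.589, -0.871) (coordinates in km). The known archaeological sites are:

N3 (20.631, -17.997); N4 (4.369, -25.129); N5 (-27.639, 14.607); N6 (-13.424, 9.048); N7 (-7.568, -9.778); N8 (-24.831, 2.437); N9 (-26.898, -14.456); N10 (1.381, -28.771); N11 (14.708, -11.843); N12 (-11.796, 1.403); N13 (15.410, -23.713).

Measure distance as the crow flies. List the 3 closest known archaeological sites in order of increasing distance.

Distances from (-10.589, -0.871):
N3: √((31.220)² + (-17.126)²) = √(974.68840 + 293.29988) = 35.609 km
N4: √((14.958)² + (-24.258)²) = √(223.74176 + 588.45056) = 28.499 km
N5: √((-17.050)² + (15.478)²) = √(290.70250 + 239.56848) = 23.028 km
N6: √((-2.835)² + (9.919)²) = √(8.03722 + 98.38656) = 10.316 km
N7: √((3.021)² + (-8.907)²) = √(9.12644 + 79.33465) = 9.405 km
N8: √((-14.242)² + (3.308)²) = √(202.83456 + 10.94286) = 14.621 km
N9: √((-16.309)² + (-13.585)²) = √(265.98348 + 184.55222) = 21.226 km
N10: √((11.970)² + (-27.900)²) = √(143.28090 + 778.41000) = 30.359 km
N11: √((25.297)² + (-10.972)²) = √(639.93821 + 120.38478) = 27.574 km
N12: √((-1.207)² + (2.274)²) = √(1.45685 + 5.17108) = 2.574 km
N13: √((25.999)² + (-22.842)²) = √(675.94800 + 521.75696) = 34.608 km
Sorted: N12 (2.574 km) < N7 (9.405 km) < N6 (10.316 km) < N8 (14.621 km) < N9 (21.226 km) < …

N12, N7, N6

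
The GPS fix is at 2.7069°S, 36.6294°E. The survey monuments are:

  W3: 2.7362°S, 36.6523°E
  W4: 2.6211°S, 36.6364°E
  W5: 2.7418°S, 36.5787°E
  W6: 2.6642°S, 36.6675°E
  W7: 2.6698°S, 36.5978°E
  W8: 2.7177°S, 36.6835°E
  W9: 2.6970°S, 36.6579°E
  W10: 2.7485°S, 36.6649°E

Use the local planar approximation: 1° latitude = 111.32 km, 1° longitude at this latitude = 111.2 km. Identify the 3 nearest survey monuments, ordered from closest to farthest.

Distances from 2.7069°S, 36.6294°E:
W3: 4.1380 km
W4: 9.5829 km
W5: 6.8468 km
W6: 6.3674 km
W7: 5.4226 km
W8: 6.1349 km
W9: 3.3554 km
W10: 6.0851 km
Sorted: W9 (3.3554 km) < W3 (4.1380 km) < W7 (5.4226 km) < W10 (6.0851 km) < W8 (6.1349 km) < …

W9, W3, W7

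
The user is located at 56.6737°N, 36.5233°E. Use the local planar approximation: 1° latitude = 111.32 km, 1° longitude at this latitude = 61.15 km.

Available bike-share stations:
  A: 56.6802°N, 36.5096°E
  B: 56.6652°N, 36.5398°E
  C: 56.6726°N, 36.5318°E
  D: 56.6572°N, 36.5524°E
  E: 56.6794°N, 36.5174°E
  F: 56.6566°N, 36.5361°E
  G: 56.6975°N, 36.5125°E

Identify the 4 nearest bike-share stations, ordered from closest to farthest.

C, E, A, B

Distances from 56.6737°N, 36.5233°E:
A: 1.1070 km
B: 1.3832 km
C: 0.5340 km
D: 2.5574 km
E: 0.7299 km
F: 2.0582 km
G: 2.7305 km
Sorted: C (0.5340 km) < E (0.7299 km) < A (1.1070 km) < B (1.3832 km) < F (2.0582 km) < D (2.5574 km) < …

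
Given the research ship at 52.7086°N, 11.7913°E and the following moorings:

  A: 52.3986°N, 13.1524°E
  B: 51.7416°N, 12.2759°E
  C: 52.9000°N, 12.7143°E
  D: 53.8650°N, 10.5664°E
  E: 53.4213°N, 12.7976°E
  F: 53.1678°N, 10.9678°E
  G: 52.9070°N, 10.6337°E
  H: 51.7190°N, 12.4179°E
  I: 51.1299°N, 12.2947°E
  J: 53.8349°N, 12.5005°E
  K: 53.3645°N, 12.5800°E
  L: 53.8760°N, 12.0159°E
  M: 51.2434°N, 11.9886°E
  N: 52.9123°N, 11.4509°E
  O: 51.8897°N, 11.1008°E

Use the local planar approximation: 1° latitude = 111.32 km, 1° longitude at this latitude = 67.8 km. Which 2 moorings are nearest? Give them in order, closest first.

N, C

Distances from 52.7086°N, 11.7913°E:
A: √((-0.3100·111.32)² + (1.3611·67.8)²) = √(1190.884885 + 8516.074571) = 98.5239 km
B: √((-0.9670·111.32)² + (0.4846·67.8)²) = √(11587.756045 + 1079.508851) = 112.5489 km
C: √((0.1914·111.32)² + (0.9230·67.8)²) = √(453.973249 + 3916.181304) = 66.1071 km
D: √((1.1564·111.32)² + (-1.2249·67.8)²) = √(16571.528242 + 6897.006845) = 153.1944 km
E: √((0.7127·111.32)² + (1.0063·67.8)²) = √(6294.480797 + 4654.942633) = 104.6395 km
F: √((0.4592·111.32)² + (-0.8235·67.8)²) = √(2613.064646 + 3117.357389) = 75.6996 km
G: √((0.1984·111.32)² + (-1.1576·67.8)²) = √(487.786449 + 6159.939177) = 81.5336 km
H: √((-0.9896·111.32)² + (0.6266·67.8)²) = √(12135.726172 + 1804.846073) = 118.0702 km
I: √((-1.5787·111.32)² + (0.5034·67.8)²) = √(30884.858309 + 1164.892395) = 179.0244 km
J: √((1.1263·111.32)² + (0.7092·67.8)²) = √(15720.073184 + 2312.047976) = 134.2837 km
K: √((0.6559·111.32)² + (0.7887·67.8)²) = √(5331.159267 + 2859.453703) = 90.5020 km
L: √((1.1674·111.32)² + (0.2246·67.8)²) = √(16888.293708 + 231.888329) = 130.8441 km
M: √((-1.4652·111.32)² + (0.1973·67.8)²) = √(26603.588114 + 178.942524) = 163.6537 km
N: √((0.2037·111.32)² + (-0.3404·67.8)²) = √(514.195715 + 532.645780) = 32.3549 km
O: √((-0.8189·111.32)² + (-0.6905·67.8)²) = √(8310.136119 + 2191.728493) = 102.4786 km
Sorted: N (32.3549 km) < C (66.1071 km) < F (75.6996 km) < G (81.5336 km) < …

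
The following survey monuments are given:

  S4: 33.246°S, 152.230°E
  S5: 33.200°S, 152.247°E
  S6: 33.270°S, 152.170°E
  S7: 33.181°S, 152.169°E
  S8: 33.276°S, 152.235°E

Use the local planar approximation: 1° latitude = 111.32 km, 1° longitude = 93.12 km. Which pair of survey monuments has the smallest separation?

Pairwise distances:
S4–S5: 5.360 km
S4–S6: 6.193 km
S4–S7: 9.199 km
S4–S8: 3.372 km
S5–S6: 10.589 km
S5–S7: 7.565 km
S5–S8: 8.534 km
S6–S7: 9.908 km
S6–S8: 6.090 km
S7–S8: 12.232 km
Closest pair: S4–S8 at 3.372 km.

S4 and S8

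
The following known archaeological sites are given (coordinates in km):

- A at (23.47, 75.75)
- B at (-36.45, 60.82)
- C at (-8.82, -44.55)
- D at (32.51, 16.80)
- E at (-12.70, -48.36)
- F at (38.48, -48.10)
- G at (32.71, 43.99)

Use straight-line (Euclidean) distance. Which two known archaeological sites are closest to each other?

C and E

Pairwise distances:
C–E: √((-3.88)² + (-3.81)²) = √(15.0544 + 14.5161) = 5.44 km
D–G: √((0.20)² + (27.19)²) = √(0.0400 + 739.2961) = 27.19 km
A–G: √((9.24)² + (-31.76)²) = √(85.3776 + 1008.6976) = 33.08 km
C–F: √((47.30)² + (-3.55)²) = √(2237.2900 + 12.6025) = 47.43 km
E–F: √((51.18)² + (0.26)²) = √(2619.3924 + 0.0676) = 51.18 km
A–D: √((9.04)² + (-58.95)²) = √(81.7216 + 3475.1025) = 59.64 km
A–B: √((-59.92)² + (-14.93)²) = √(3590.4064 + 222.9049) = 61.75 km
D–F: √((5.97)² + (-64.90)²) = √(35.6409 + 4212.0100) = 65.17 km
B–G: √((69.16)² + (-16.83)²) = √(4783.1056 + 283.2489) = 71.18 km
C–D: √((41.33)² + (61.35)²) = √(1708.1689 + 3763.8225) = 73.97 km
D–E: √((-45.21)² + (-65.16)²) = √(2043.9441 + 4245.8256) = 79.31 km
B–D: √((68.96)² + (-44.02)²) = √(4755.4816 + 1937.7604) = 81.81 km
F–G: √((-5.77)² + (92.09)²) = √(33.2929 + 8480.5681) = 92.27 km
C–G: √((41.53)² + (88.54)²) = √(1724.7409 + 7839.3316) = 97.80 km
E–G: √((45.41)² + (92.35)²) = √(2062.0681 + 8528.5225) = 102.91 km
B–C: √((27.63)² + (-105.37)²) = √(763.4169 + 11102.8369) = 108.93 km
B–E: √((23.75)² + (-109.18)²) = √(564.0625 + 11920.2724) = 111.73 km
A–C: √((-32.29)² + (-120.30)²) = √(1042.6441 + 14472.0900) = 124.56 km
A–F: √((15.01)² + (-123.85)²) = √(225.3001 + 15338.8225) = 124.76 km
A–E: √((-36.17)² + (-124.11)²) = √(1308.2689 + 15403.2921) = 129.27 km
B–F: √((74.93)² + (-108.92)²) = √(5614.5049 + 11863.5664) = 132.20 km
Closest pair: C–E at 5.44 km.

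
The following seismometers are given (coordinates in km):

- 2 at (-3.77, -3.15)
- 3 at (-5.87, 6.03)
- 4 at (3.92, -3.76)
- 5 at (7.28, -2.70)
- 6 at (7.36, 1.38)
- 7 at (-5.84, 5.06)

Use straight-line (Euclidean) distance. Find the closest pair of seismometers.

3 and 7

Pairwise distances:
3–7: 0.97 km
4–5: 3.52 km
5–6: 4.08 km
4–6: 6.18 km
2–4: 7.71 km
2–7: 8.47 km
2–3: 9.42 km
2–5: 11.06 km
2–6: 12.02 km
4–7: 13.15 km
6–7: 13.70 km
3–4: 13.85 km
3–6: 14.02 km
5–7: 15.24 km
3–5: 15.78 km
Closest pair: 3–7 at 0.97 km.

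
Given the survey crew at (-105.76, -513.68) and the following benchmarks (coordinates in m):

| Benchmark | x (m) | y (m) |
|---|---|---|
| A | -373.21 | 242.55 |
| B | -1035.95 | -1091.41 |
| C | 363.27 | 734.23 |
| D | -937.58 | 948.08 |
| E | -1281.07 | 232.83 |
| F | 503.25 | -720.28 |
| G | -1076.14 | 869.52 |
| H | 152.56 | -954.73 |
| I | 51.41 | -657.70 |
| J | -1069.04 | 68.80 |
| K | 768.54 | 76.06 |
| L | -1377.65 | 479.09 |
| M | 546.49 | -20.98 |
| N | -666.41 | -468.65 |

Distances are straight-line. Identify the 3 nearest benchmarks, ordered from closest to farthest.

I, H, N

Distances from (-105.76, -513.68):
A: √((-267.45)² + (756.23)²) = √(71529.5025 + 571883.8129) = 802.13 m
B: √((-930.19)² + (-577.73)²) = √(865253.4361 + 333771.9529) = 1095.00 m
C: √((469.03)² + (1247.91)²) = √(219989.1409 + 1557279.3681) = 1333.14 m
D: √((-831.82)² + (1461.76)²) = √(691924.5124 + 2136742.2976) = 1681.86 m
E: √((-1175.31)² + (746.51)²) = √(1381353.5961 + 557277.1801) = 1392.35 m
F: √((609.01)² + (-206.60)²) = √(370893.1801 + 42683.5600) = 643.10 m
G: √((-970.38)² + (1383.20)²) = √(941637.3444 + 1913242.2400) = 1689.64 m
H: √((258.32)² + (-441.05)²) = √(66729.2224 + 194525.1025) = 511.13 m
I: √((157.17)² + (-144.02)²) = √(24702.4089 + 20741.7604) = 213.18 m
J: √((-963.28)² + (582.48)²) = √(927908.3584 + 339282.9504) = 1125.70 m
K: √((874.30)² + (589.74)²) = √(764400.4900 + 347793.2676) = 1054.61 m
L: √((-1271.89)² + (992.77)²) = √(1617704.1721 + 985592.2729) = 1613.47 m
M: √((652.25)² + (492.70)²) = √(425430.0625 + 242753.2900) = 817.42 m
N: √((-560.65)² + (45.03)²) = √(314328.4225 + 2027.7009) = 562.46 m
Sorted: I (213.18 m) < H (511.13 m) < N (562.46 m) < F (643.10 m) < A (802.13 m) < …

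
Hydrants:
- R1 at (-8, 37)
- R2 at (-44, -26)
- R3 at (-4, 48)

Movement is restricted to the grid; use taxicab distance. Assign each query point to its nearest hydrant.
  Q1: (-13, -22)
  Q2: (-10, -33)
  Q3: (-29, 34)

Q1 at (-13, -22):
  R1: |5| + |59| = 5 + 59 = 64
  R2: |-31| + |-4| = 31 + 4 = 35
  R3: |9| + |70| = 9 + 70 = 79
  → nearest: R2 (35)
Q2 at (-10, -33):
  R1: |2| + |70| = 2 + 70 = 72
  R2: |-34| + |7| = 34 + 7 = 41
  R3: |6| + |81| = 6 + 81 = 87
  → nearest: R2 (41)
Q3 at (-29, 34):
  R1: |21| + |3| = 21 + 3 = 24
  R2: |-15| + |-60| = 15 + 60 = 75
  R3: |25| + |14| = 25 + 14 = 39
  → nearest: R1 (24)

Q1→R2; Q2→R2; Q3→R1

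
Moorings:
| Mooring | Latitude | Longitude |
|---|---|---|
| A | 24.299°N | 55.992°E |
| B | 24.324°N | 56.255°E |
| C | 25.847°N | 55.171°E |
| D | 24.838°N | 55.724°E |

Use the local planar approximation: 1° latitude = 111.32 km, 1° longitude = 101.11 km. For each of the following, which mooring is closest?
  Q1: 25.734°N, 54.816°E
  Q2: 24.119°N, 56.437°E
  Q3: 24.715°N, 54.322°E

Q1→C; Q2→B; Q3→D

Q1 at 25.734°N, 54.816°E:
  A: 199.140 km
  B: 214.024 km
  C: 38.034 km
  D: 135.563 km
  → nearest: C (38.034 km)
Q2 at 24.119°N, 56.437°E:
  A: 49.254 km
  B: 29.316 km
  C: 231.059 km
  D: 107.719 km
  → nearest: B (29.316 km)
Q3 at 24.715°N, 54.322°E:
  A: 175.089 km
  B: 200.234 km
  C: 152.475 km
  D: 142.416 km
  → nearest: D (142.416 km)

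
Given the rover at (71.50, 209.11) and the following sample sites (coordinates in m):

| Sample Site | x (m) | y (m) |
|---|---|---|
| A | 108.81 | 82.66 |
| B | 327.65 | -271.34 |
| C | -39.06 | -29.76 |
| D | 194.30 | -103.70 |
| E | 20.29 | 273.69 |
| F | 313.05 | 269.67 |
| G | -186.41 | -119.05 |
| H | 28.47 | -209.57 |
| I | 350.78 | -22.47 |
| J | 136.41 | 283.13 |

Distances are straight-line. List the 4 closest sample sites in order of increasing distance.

E, J, A, F

Distances from (71.50, 209.11):
A: √((37.31)² + (-126.45)²) = √(1392.0361 + 15989.6025) = 131.84 m
B: √((256.15)² + (-480.45)²) = √(65612.8225 + 230832.2025) = 544.47 m
C: √((-110.56)² + (-238.87)²) = √(12223.5136 + 57058.8769) = 263.22 m
D: √((122.80)² + (-312.81)²) = √(15079.8400 + 97850.0961) = 336.05 m
E: √((-51.21)² + (64.58)²) = √(2622.4641 + 4170.5764) = 82.42 m
F: √((241.55)² + (60.56)²) = √(58346.4025 + 3667.5136) = 249.03 m
G: √((-257.91)² + (-328.16)²) = √(66517.5681 + 107688.9856) = 417.38 m
H: √((-43.03)² + (-418.68)²) = √(1851.5809 + 175292.9424) = 420.89 m
I: √((279.28)² + (-231.58)²) = √(77997.3184 + 53629.2964) = 362.80 m
J: √((64.91)² + (74.02)²) = √(4213.3081 + 5478.9604) = 98.45 m
Sorted: E (82.42 m) < J (98.45 m) < A (131.84 m) < F (249.03 m) < C (263.22 m) < D (336.05 m) < …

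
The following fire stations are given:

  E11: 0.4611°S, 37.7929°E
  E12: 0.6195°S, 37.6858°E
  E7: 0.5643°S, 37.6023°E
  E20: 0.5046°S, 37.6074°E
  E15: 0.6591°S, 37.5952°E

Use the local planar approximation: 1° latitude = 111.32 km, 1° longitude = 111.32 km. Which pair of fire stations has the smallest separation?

E7 and E20

Pairwise distances:
E11–E12: 21.2854 km
E11–E7: 24.1281 km
E11–E20: 21.2100 km
E11–E15: 31.1476 km
E12–E7: 11.1427 km
E12–E20: 15.4845 km
E12–E15: 11.0069 km
E7–E20: 6.6700 km
E7–E15: 10.5827 km
E20–E15: 17.2525 km
Closest pair: E7–E20 at 6.6700 km.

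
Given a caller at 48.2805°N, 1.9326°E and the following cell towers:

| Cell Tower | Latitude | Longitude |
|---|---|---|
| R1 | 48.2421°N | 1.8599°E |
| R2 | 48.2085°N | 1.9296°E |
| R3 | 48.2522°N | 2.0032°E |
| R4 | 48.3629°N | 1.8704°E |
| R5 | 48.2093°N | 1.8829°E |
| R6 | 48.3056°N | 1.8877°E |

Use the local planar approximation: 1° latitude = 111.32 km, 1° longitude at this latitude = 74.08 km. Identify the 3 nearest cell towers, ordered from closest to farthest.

Distances from 48.2805°N, 1.9326°E:
R1: √((-0.0384·111.32)² + (-0.0727·74.08)²) = √(18.272957 + 29.004860) = 6.8759 km
R2: √((-0.0720·111.32)² + (-0.0030·74.08)²) = √(64.240866 + 0.049391) = 8.0181 km
R3: √((-0.0283·111.32)² + (0.0706·74.08)²) = √(9.924743 + 27.353402) = 6.1056 km
R4: √((0.0824·111.32)² + (-0.0622·74.08)²) = √(84.139673 + 21.231600) = 10.2651 km
R5: √((-0.0712·111.32)² + (-0.0497·74.08)²) = √(62.821222 + 13.555475) = 8.7394 km
R6: √((0.0251·111.32)² + (-0.0449·74.08)²) = √(7.807174 + 11.063553) = 4.3440 km
Sorted: R6 (4.3440 km) < R3 (6.1056 km) < R1 (6.8759 km) < R2 (8.0181 km) < R5 (8.7394 km) < …

R6, R3, R1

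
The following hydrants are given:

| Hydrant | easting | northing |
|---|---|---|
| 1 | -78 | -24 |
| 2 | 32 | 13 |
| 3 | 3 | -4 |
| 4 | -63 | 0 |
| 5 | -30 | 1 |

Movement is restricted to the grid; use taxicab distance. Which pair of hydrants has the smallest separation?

Pairwise distances:
1–2: |110| + |37| = 110 + 37 = 147
1–3: |81| + |20| = 81 + 20 = 101
1–4: |15| + |24| = 15 + 24 = 39
1–5: |48| + |25| = 48 + 25 = 73
2–3: |-29| + |-17| = 29 + 17 = 46
2–4: |-95| + |-13| = 95 + 13 = 108
2–5: |-62| + |-12| = 62 + 12 = 74
3–4: |-66| + |4| = 66 + 4 = 70
3–5: |-33| + |5| = 33 + 5 = 38
4–5: |33| + |1| = 33 + 1 = 34
Closest pair: 4–5 at 34.

4 and 5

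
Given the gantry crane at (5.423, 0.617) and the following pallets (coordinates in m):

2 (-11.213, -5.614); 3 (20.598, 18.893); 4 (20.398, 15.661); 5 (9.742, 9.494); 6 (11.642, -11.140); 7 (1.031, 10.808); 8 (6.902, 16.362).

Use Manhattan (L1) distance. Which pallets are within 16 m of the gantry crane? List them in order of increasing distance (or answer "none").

Distances from (5.423, 0.617):
2: 22.867 m
3: 33.451 m
4: 30.019 m
5: 13.196 m
6: 17.976 m
7: 14.583 m
8: 17.224 m
Threshold 16 m: 5 (13.196 m), 7 (14.583 m) are within range.

5, 7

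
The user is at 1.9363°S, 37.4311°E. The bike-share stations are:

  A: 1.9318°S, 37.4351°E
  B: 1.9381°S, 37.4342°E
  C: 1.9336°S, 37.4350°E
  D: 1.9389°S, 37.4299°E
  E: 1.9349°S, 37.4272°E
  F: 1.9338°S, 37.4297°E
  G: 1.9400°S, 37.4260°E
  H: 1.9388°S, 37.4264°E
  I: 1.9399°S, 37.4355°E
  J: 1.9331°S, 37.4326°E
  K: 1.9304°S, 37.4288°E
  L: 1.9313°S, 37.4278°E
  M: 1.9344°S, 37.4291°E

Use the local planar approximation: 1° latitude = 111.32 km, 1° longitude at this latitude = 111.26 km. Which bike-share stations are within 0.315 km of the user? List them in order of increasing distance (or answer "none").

Distances from 1.9363°S, 37.4311°E:
A: 0.6701 km
B: 0.3989 km
C: 0.5278 km
D: 0.3187 km
E: 0.4611 km
F: 0.3189 km
G: 0.7012 km
H: 0.5924 km
I: 0.6327 km
J: 0.3934 km
K: 0.7049 km
L: 0.6668 km
M: 0.3070 km
Threshold 0.315 km: M (0.3070 km) is within range.

M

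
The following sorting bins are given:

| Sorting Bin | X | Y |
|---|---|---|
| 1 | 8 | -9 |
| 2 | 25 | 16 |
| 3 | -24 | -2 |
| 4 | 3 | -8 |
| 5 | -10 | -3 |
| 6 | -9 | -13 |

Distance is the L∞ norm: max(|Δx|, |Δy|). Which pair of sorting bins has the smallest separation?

Pairwise distances:
1–2: max(|17|, |25|) = 25
1–3: max(|-32|, |7|) = 32
1–4: max(|-5|, |1|) = 5
1–5: max(|-18|, |6|) = 18
1–6: max(|-17|, |-4|) = 17
2–3: max(|-49|, |-18|) = 49
2–4: max(|-22|, |-24|) = 24
2–5: max(|-35|, |-19|) = 35
2–6: max(|-34|, |-29|) = 34
3–4: max(|27|, |-6|) = 27
3–5: max(|14|, |-1|) = 14
3–6: max(|15|, |-11|) = 15
4–5: max(|-13|, |5|) = 13
4–6: max(|-12|, |-5|) = 12
5–6: max(|1|, |-10|) = 10
Closest pair: 1–4 at 5.

1 and 4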